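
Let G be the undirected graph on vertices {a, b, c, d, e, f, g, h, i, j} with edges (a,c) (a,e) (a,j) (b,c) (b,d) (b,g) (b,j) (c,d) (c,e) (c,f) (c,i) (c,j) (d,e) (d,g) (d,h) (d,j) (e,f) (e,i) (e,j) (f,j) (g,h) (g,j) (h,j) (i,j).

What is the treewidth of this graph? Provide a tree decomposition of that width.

Treewidth 3.
One such decomposition:
Bags: B1 = {c, e, f, j}  B2 = {c, e, i, j}  B3 = {c, d, e, j}  B4 = {b, c, d, j}  B5 = {b, d, g, j}  B6 = {d, g, h, j}  B7 = {a, c, e, j}
Tree: B1–B2, B1–B3, B3–B4, B4–B5, B5–B6, B1–B7

Every bag has size at most 4, so the width is 4 − 1 = 3 and tw(G) ≤ 3. On the other hand G contains the 4-clique {d, g, h, j}. A clique must lie in a single bag of any decomposition, so no decomposition can have width below 3. Hence tw(G) = 3 exactly.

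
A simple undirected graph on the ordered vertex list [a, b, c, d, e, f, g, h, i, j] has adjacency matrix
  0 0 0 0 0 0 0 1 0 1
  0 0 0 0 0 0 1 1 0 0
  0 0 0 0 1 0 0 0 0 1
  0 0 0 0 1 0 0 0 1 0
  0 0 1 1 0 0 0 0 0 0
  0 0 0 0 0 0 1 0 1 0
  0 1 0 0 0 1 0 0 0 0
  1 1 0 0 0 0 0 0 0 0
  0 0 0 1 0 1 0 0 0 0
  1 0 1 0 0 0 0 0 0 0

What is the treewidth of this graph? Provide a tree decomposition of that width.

Every bag has size at most 3, so the width is 3 − 1 = 2 and tw(G) ≤ 2. The edges c–j–a–h–b–g–f–i–d–e–c form a cycle, so G is not a tree and its treewidth is at least 2. Therefore the treewidth is 2.

Treewidth 2.
One optimal decomposition is:
Bags: B1 = {a, c, j}  B2 = {a, c, h}  B3 = {b, c, h}  B4 = {b, c, g}  B5 = {c, f, g}  B6 = {c, f, i}  B7 = {c, d, i}  B8 = {c, d, e}
Tree: B1–B2, B2–B3, B3–B4, B4–B5, B5–B6, B6–B7, B7–B8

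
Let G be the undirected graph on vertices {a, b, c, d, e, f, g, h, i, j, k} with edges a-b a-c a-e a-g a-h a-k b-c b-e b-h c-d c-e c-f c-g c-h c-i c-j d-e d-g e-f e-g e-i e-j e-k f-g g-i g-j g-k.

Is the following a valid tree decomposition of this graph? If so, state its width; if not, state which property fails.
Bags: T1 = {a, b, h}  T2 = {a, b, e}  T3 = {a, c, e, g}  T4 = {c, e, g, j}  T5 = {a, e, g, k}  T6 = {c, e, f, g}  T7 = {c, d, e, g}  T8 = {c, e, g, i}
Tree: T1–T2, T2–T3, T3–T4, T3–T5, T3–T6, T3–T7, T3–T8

A tree decomposition must satisfy three properties: every vertex lies in some bag; for every edge, both endpoints lie together in some bag; and for every vertex, the bags containing it form a connected subtree. Here edge (c,b) lies in no bag, so the decomposition is invalid.

No — edge (c,b) lies in no bag.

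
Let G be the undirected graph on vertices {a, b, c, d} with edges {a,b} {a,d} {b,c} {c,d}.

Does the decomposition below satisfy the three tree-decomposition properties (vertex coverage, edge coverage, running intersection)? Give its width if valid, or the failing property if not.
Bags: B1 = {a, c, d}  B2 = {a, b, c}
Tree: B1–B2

Yes; width 2.

Vertex coverage: the bags together contain {a, b, c, d}, the full vertex set. Edge coverage: each edge of G has both endpoints in at least one bag. Running intersection: for every vertex, the bags containing it form a connected subtree. All three properties hold, so this is a valid tree decomposition of width max|bag| − 1 = 2, and hence tw(G) ≤ 2.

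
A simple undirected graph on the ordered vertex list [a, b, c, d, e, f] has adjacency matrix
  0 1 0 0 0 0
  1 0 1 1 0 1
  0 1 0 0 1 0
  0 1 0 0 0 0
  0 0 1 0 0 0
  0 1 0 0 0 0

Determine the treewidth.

A width-1 tree decomposition is:
Bags: B1 = {b, c}  B2 = {b, d}  B3 = {a, b}  B4 = {c, e}  B5 = {b, f}
Tree: B1–B2, B1–B3, B1–B4, B3–B5
The largest bag has 2 vertices, giving width 1; this decomposition certifies tw(G) ≤ 1. G has an edge, so its treewidth is at least 1. The upper and lower bounds meet at 1, so that is the treewidth.

1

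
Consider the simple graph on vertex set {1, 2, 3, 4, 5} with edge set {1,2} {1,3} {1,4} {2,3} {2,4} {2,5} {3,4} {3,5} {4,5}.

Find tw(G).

3

A width-3 tree decomposition is:
Bags: B1 = {2, 3, 4, 5}  B2 = {1, 2, 3, 4}
Tree: B1–B2
The largest bag has 4 vertices, giving width 3; this decomposition certifies tw(G) ≤ 3. On the other hand G contains the 4-clique {1, 2, 3, 4}. A clique must lie in a single bag of any decomposition, so no decomposition can have width below 3. Hence tw(G) = 3 exactly.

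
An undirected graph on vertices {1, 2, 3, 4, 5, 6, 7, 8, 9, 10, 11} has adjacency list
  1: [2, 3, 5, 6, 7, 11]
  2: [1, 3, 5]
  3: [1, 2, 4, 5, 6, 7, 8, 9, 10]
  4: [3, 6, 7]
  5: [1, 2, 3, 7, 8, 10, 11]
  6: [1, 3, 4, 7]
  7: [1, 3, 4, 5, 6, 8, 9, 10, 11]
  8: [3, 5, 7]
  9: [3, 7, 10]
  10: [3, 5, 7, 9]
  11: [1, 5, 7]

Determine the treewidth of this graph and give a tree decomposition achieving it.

Treewidth 3.
One optimal decomposition is:
Bags: B1 = {1, 3, 6, 7}  B2 = {1, 3, 5, 7}  B3 = {1, 2, 3, 5}  B4 = {3, 5, 7, 10}  B5 = {3, 4, 6, 7}  B6 = {1, 5, 7, 11}  B7 = {3, 7, 9, 10}  B8 = {3, 5, 7, 8}
Tree: B1–B2, B2–B3, B2–B4, B1–B5, B2–B6, B4–B7, B2–B8

The largest bag has 4 vertices, giving width 3; this decomposition certifies tw(G) ≤ 3. For the lower bound, the 4 vertices {1, 5, 7, 11} are pairwise adjacent, and any tree decomposition puts a clique entirely inside one bag — forcing width ≥ 3. Combining the bounds, tw(G) = 3.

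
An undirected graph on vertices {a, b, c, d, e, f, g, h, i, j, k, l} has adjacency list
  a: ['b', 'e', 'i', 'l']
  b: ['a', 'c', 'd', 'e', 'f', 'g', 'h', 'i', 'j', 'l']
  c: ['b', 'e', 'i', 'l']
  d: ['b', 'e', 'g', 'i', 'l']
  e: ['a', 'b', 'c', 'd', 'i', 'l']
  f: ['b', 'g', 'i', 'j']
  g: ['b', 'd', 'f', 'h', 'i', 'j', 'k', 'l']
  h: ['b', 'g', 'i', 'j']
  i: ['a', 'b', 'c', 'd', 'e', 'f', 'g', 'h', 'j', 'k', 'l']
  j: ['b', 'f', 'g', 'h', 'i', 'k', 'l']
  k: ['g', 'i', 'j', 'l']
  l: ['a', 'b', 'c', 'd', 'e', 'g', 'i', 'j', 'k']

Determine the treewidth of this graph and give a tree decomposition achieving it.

Treewidth 4.
One optimal decomposition is:
Bags: B1 = {b, d, g, i, l}  B2 = {b, g, i, j, l}  B3 = {b, f, g, i, j}  B4 = {b, d, e, i, l}  B5 = {b, c, e, i, l}  B6 = {a, b, e, i, l}  B7 = {b, g, h, i, j}  B8 = {g, i, j, k, l}
Tree: B1–B2, B2–B3, B1–B4, B4–B5, B4–B6, B3–B7, B2–B8

Each bag holds 5 vertices, so the decomposition has width 4, which upper-bounds the treewidth. Conversely, {g, i, j, k, l} is a clique of size 5, and the vertices of any clique must share a bag in every tree decomposition; so some bag has ≥ 5 vertices and tw(G) ≥ 4. Therefore the treewidth is 4.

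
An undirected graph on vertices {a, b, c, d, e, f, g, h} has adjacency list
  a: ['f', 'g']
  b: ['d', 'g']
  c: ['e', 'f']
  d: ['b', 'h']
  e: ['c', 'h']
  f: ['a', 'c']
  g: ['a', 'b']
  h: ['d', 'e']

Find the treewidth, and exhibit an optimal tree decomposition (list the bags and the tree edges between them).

The largest bag has 3 vertices, giving width 2; this decomposition certifies tw(G) ≤ 2. The edges f–c–e–h–d–b–g–a–f form a cycle, so G is not a tree and its treewidth is at least 2. Therefore the treewidth is 2.

Treewidth 2.
One such decomposition:
Bags: B1 = {c, e, f}  B2 = {e, f, h}  B3 = {d, f, h}  B4 = {b, d, f}  B5 = {b, f, g}  B6 = {a, f, g}
Tree: B1–B2, B2–B3, B3–B4, B4–B5, B5–B6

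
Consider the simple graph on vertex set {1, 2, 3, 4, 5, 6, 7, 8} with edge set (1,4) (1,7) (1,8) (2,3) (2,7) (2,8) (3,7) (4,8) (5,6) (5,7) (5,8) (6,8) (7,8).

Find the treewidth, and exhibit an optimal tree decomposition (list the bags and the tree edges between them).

Treewidth 2.
Bags: B1 = {1, 7, 8}  B2 = {2, 7, 8}  B3 = {2, 3, 7}  B4 = {5, 7, 8}  B5 = {1, 4, 8}  B6 = {5, 6, 8}
Tree: B1–B2, B2–B3, B1–B4, B1–B5, B4–B6

Every bag has size at most 3, so the width is 3 − 1 = 2 and tw(G) ≤ 2. Conversely, {1, 4, 8} is a clique of size 3, and the vertices of any clique must share a bag in every tree decomposition; so some bag has ≥ 3 vertices and tw(G) ≥ 2. The upper and lower bounds meet at 2, so that is the treewidth.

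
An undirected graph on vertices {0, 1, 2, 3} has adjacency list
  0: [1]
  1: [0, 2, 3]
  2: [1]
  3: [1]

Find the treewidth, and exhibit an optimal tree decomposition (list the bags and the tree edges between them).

Treewidth 1.
One optimal decomposition is:
Bags: B1 = {1, 2}  B2 = {0, 1}  B3 = {1, 3}
Tree: B1–B2, B1–B3

Every bag has size at most 2, so the width is 2 − 1 = 1 and tw(G) ≤ 1. G has an edge, so its treewidth is at least 1. Hence tw(G) = 1 exactly.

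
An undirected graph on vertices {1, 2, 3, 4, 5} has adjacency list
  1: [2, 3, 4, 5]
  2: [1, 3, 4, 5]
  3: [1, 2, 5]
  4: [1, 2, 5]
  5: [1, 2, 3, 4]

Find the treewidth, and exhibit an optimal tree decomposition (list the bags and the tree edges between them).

Treewidth 3.
Bags: B1 = {1, 2, 4, 5}  B2 = {1, 2, 3, 5}
Tree: B1–B2

Each bag holds 4 vertices, so the decomposition has width 3, which upper-bounds the treewidth. On the other hand G contains the 4-clique {1, 2, 3, 5}. A clique must lie in a single bag of any decomposition, so no decomposition can have width below 3. The upper and lower bounds meet at 3, so that is the treewidth.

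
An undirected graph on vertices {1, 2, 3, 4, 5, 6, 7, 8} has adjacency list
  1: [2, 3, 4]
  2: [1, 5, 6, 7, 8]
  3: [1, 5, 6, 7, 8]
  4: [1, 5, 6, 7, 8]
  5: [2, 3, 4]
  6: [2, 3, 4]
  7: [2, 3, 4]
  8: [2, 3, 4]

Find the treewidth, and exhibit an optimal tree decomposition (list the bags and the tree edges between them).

Treewidth 3.
One such decomposition:
Bags: B1 = {2, 3, 4, 6}  B2 = {2, 3, 4, 7}  B3 = {2, 3, 4, 8}  B4 = {1, 2, 3, 4}  B5 = {2, 3, 4, 5}
Tree: B1–B2, B2–B3, B3–B4, B4–B5

Each bag holds 4 vertices, so the decomposition has width 3, which upper-bounds the treewidth. For the lower bound: the 4 vertex sets {3,6}, {2,7}, {4}, {8} are disjoint, each induces a connected subgraph, and every pair is joined by at least one edge of G. Contracting each set to a single vertex therefore yields K_{4} as a minor, and since treewidth is minor-monotone, tw(G) ≥ tw(K_{4}) = 3. Therefore the treewidth is 3.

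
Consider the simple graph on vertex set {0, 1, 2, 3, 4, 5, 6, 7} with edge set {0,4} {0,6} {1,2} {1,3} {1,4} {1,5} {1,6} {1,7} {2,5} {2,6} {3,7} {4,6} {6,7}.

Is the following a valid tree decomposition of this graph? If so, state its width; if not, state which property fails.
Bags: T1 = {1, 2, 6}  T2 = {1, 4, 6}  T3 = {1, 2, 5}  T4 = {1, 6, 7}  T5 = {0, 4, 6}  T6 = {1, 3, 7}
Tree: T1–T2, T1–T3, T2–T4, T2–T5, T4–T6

Yes; width 2.

Checking the three conditions: (i) the bags cover all of {0, 1, 2, 3, 4, 5, 6, 7}; (ii) for each edge, some bag contains both endpoints; (iii) the bags containing any fixed vertex form a subtree. All hold, so the decomposition is valid with width 3 − 1 = 2.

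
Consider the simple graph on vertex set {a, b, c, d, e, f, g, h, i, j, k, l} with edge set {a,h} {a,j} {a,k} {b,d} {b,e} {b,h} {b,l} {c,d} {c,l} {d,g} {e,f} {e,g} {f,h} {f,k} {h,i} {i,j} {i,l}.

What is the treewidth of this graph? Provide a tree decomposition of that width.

The largest bag has 4 vertices, giving width 3; this decomposition certifies tw(G) ≤ 3. For the lower bound: the 4 vertex sets {c,d,g}, {l}, {b}, {e,f,h,i} are disjoint, each induces a connected subgraph, and every pair is joined by at least one edge of G. Contracting each set to a single vertex therefore yields K_{4} as a minor, and since treewidth is minor-monotone, tw(G) ≥ tw(K_{4}) = 3. Hence tw(G) = 3 exactly.

Treewidth 3.
One optimal decomposition is:
Bags: B1 = {c, d, g, l}  B2 = {b, d, g, l}  B3 = {b, e, g, l}  B4 = {b, e, i, l}  B5 = {b, e, h, i}  B6 = {e, f, h, i}  B7 = {f, h, i, j}  B8 = {a, f, h, j}  B9 = {a, f, j, k}
Tree: B1–B2, B2–B3, B3–B4, B4–B5, B5–B6, B6–B7, B7–B8, B8–B9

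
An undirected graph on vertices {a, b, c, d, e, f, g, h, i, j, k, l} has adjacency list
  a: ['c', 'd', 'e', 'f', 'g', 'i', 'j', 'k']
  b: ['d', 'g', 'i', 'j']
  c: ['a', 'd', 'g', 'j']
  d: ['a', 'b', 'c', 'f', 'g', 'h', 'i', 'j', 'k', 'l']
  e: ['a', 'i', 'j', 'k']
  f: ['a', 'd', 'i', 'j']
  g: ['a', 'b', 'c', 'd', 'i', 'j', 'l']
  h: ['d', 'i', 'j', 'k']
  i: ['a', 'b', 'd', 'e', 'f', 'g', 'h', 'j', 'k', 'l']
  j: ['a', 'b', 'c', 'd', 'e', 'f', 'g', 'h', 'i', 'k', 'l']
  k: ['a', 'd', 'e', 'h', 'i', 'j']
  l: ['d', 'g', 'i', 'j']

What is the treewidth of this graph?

A width-4 tree decomposition is:
Bags: B1 = {a, d, g, i, j}  B2 = {b, d, g, i, j}  B3 = {a, d, i, j, k}  B4 = {a, e, i, j, k}  B5 = {d, h, i, j, k}  B6 = {d, g, i, j, l}  B7 = {a, d, f, i, j}  B8 = {a, c, d, g, j}
Tree: B1–B2, B1–B3, B3–B4, B3–B5, B2–B6, B1–B7, B1–B8
The largest bag has 5 vertices, giving width 4; this decomposition certifies tw(G) ≤ 4. Conversely, {a, c, d, g, j} is a clique of size 5, and the vertices of any clique must share a bag in every tree decomposition; so some bag has ≥ 5 vertices and tw(G) ≥ 4. Therefore the treewidth is 4.

4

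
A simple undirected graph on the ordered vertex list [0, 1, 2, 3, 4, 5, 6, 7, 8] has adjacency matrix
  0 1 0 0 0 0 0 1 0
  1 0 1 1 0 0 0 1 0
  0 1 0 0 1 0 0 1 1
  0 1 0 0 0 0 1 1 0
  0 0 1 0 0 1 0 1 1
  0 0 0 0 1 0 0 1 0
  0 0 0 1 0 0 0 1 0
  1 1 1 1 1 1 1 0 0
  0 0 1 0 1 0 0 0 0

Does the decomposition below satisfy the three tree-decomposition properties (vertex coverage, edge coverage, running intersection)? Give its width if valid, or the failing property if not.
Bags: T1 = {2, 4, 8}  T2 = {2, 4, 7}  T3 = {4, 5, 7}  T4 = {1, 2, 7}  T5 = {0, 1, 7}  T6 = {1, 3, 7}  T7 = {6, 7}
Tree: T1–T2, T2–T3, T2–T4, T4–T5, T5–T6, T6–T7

No — edge (3,6) lies in no bag.

A tree decomposition must satisfy three properties: every vertex lies in some bag; for every edge, both endpoints lie together in some bag; and for every vertex, the bags containing it form a connected subtree. Here edge (3,6) lies in no bag, so the decomposition is invalid.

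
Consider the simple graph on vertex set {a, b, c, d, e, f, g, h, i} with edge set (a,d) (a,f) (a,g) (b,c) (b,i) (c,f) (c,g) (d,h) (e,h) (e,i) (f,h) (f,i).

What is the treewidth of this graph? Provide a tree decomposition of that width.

Treewidth 3.
Bags: B1 = {b, c, g, i}  B2 = {c, f, g, i}  B3 = {a, f, g, i}  B4 = {a, e, f, i}  B5 = {a, e, f, h}  B6 = {a, d, e, h}
Tree: B1–B2, B2–B3, B3–B4, B4–B5, B5–B6

Every bag has size at most 4, so the width is 4 − 1 = 3 and tw(G) ≤ 3. For the lower bound: the 4 vertex sets {b,c,g}, {i}, {f}, {a,d,e,h} are disjoint, each induces a connected subgraph, and every pair is joined by at least one edge of G. Contracting each set to a single vertex therefore yields K_{4} as a minor, and since treewidth is minor-monotone, tw(G) ≥ tw(K_{4}) = 3. Combining the bounds, tw(G) = 3.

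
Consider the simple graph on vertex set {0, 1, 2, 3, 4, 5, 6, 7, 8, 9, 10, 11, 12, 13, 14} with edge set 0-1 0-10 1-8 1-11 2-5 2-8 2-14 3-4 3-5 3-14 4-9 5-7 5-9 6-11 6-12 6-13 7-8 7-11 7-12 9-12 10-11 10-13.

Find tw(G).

A width-3 tree decomposition is:
Bags: B1 = {0, 6, 10, 13}  B2 = {0, 6, 10, 11}  B3 = {0, 1, 6, 11}  B4 = {1, 6, 11, 12}  B5 = {1, 7, 11, 12}  B6 = {1, 7, 8, 12}  B7 = {7, 8, 9, 12}  B8 = {5, 7, 8, 9}  B9 = {2, 5, 8, 9}  B10 = {2, 4, 5, 9}  B11 = {2, 3, 4, 5}  B12 = {2, 3, 4, 14}
Tree: B1–B2, B2–B3, B3–B4, B4–B5, B5–B6, B6–B7, B7–B8, B8–B9, B9–B10, B10–B11, B11–B12
Each bag holds 4 vertices, so the decomposition has width 3, which upper-bounds the treewidth. For the lower bound: the 4 vertex sets {0,10,13}, {6}, {11}, {1,7,8,12} are disjoint, each induces a connected subgraph, and every pair is joined by at least one edge of G. Contracting each set to a single vertex therefore yields K_{4} as a minor, and since treewidth is minor-monotone, tw(G) ≥ tw(K_{4}) = 3. Hence tw(G) = 3 exactly.

3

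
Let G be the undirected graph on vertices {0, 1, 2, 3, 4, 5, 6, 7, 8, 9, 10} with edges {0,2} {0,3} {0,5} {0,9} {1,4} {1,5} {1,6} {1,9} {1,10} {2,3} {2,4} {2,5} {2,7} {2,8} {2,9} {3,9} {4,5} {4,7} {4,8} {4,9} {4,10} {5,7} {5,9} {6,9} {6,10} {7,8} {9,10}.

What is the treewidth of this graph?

A width-3 tree decomposition is:
Bags: B1 = {2, 4, 5, 7}  B2 = {2, 4, 5, 9}  B3 = {0, 2, 5, 9}  B4 = {1, 4, 5, 9}  B5 = {1, 4, 9, 10}  B6 = {1, 6, 9, 10}  B7 = {0, 2, 3, 9}  B8 = {2, 4, 7, 8}
Tree: B1–B2, B2–B3, B2–B4, B4–B5, B5–B6, B3–B7, B1–B8
The largest bag has 4 vertices, giving width 3; this decomposition certifies tw(G) ≤ 3. Conversely, {2, 4, 7, 8} is a clique of size 4, and the vertices of any clique must share a bag in every tree decomposition; so some bag has ≥ 4 vertices and tw(G) ≥ 3. Combining the bounds, tw(G) = 3.

3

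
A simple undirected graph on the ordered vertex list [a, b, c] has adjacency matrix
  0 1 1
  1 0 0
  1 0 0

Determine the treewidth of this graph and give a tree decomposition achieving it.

Treewidth 1.
Bags: B1 = {a, c}  B2 = {a, b}
Tree: B1–B2

Each bag holds 2 vertices, so the decomposition has width 1, which upper-bounds the treewidth. Since G has at least one edge (e.g. c–a), it is not an edgeless graph, so tw(G) ≥ 1. Hence tw(G) = 1 exactly.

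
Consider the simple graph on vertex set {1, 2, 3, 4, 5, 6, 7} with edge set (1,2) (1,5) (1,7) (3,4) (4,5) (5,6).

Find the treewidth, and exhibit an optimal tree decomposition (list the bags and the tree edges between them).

Treewidth 1.
One optimal decomposition is:
Bags: B1 = {1, 7}  B2 = {1, 5}  B3 = {4, 5}  B4 = {5, 6}  B5 = {1, 2}  B6 = {3, 4}
Tree: B1–B2, B2–B3, B3–B4, B1–B5, B3–B6

Each bag holds 2 vertices, so the decomposition has width 1, which upper-bounds the treewidth. Since G has at least one edge (e.g. 7–1), it is not an edgeless graph, so tw(G) ≥ 1. Hence tw(G) = 1 exactly.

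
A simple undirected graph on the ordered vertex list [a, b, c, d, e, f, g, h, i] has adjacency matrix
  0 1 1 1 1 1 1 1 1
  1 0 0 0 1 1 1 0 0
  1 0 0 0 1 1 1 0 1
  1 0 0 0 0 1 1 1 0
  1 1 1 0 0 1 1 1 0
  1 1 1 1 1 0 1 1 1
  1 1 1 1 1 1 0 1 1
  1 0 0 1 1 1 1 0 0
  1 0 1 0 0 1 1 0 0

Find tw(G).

A width-4 tree decomposition is:
Bags: B1 = {a, b, e, f, g}  B2 = {a, c, e, f, g}  B3 = {a, e, f, g, h}  B4 = {a, d, f, g, h}  B5 = {a, c, f, g, i}
Tree: B1–B2, B2–B3, B3–B4, B2–B5
Each bag holds 5 vertices, so the decomposition has width 4, which upper-bounds the treewidth. Conversely, {a, d, f, g, h} is a clique of size 5, and the vertices of any clique must share a bag in every tree decomposition; so some bag has ≥ 5 vertices and tw(G) ≥ 4. Therefore the treewidth is 4.

4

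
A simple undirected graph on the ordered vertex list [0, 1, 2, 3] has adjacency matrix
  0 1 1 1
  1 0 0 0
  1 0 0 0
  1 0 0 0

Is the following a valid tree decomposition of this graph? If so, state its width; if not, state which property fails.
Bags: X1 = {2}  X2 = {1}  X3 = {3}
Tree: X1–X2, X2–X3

No — vertex 0 appears in no bag.

A tree decomposition must satisfy three properties: every vertex lies in some bag; for every edge, both endpoints lie together in some bag; and for every vertex, the bags containing it form a connected subtree. Here vertex 0 appears in no bag, so the decomposition is invalid.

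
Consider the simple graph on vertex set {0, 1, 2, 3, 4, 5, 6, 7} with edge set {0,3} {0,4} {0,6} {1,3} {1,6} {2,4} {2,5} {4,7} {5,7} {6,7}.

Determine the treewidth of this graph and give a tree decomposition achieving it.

The largest bag has 3 vertices, giving width 2; this decomposition certifies tw(G) ≤ 2. The edges 1–3–0–6–1 form a cycle, so G is not a tree and its treewidth is at least 2. The upper and lower bounds meet at 2, so that is the treewidth.

Treewidth 2.
One optimal decomposition is:
Bags: B1 = {1, 3, 6}  B2 = {0, 3, 6}  B3 = {0, 6, 7}  B4 = {0, 4, 7}  B5 = {4, 5, 7}  B6 = {2, 4, 5}
Tree: B1–B2, B2–B3, B3–B4, B4–B5, B5–B6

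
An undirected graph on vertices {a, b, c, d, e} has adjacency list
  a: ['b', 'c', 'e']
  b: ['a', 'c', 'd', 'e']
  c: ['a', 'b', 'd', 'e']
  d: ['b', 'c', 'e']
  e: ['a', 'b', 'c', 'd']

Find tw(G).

A width-3 tree decomposition is:
Bags: B1 = {a, b, c, e}  B2 = {b, c, d, e}
Tree: B1–B2
Every bag has size at most 4, so the width is 4 − 1 = 3 and tw(G) ≤ 3. Conversely, {b, c, d, e} is a clique of size 4, and the vertices of any clique must share a bag in every tree decomposition; so some bag has ≥ 4 vertices and tw(G) ≥ 3. Therefore the treewidth is 3.

3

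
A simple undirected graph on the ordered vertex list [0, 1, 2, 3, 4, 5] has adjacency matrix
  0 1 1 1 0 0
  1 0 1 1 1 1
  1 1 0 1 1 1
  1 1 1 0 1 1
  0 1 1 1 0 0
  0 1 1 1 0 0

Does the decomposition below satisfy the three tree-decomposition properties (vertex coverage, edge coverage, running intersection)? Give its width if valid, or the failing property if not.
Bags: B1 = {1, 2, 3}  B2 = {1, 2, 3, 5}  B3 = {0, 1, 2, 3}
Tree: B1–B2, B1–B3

No — vertex 4 appears in no bag.

A tree decomposition must satisfy three properties: every vertex lies in some bag; for every edge, both endpoints lie together in some bag; and for every vertex, the bags containing it form a connected subtree. Here vertex 4 appears in no bag, so the decomposition is invalid.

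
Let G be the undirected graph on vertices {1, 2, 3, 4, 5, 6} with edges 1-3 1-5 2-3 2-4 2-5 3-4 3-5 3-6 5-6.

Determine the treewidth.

A width-2 tree decomposition is:
Bags: B1 = {1, 3, 5}  B2 = {3, 5, 6}  B3 = {2, 3, 5}  B4 = {2, 3, 4}
Tree: B1–B2, B1–B3, B3–B4
Every bag has size at most 3, so the width is 3 − 1 = 2 and tw(G) ≤ 2. On the other hand G contains the 3-clique {2, 3, 4}. A clique must lie in a single bag of any decomposition, so no decomposition can have width below 2. The upper and lower bounds meet at 2, so that is the treewidth.

2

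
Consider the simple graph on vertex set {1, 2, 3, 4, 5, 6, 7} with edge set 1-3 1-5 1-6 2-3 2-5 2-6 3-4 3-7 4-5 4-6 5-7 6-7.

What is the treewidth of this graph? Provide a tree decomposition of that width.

Every bag has size at most 4, so the width is 4 − 1 = 3 and tw(G) ≤ 3. For the lower bound: the 4 vertex sets {4,5}, {1,6}, {3}, {7} are disjoint, each induces a connected subgraph, and every pair is joined by at least one edge of G. Contracting each set to a single vertex therefore yields K_{4} as a minor, and since treewidth is minor-monotone, tw(G) ≥ tw(K_{4}) = 3. Therefore the treewidth is 3.

Treewidth 3.
Bags: B1 = {3, 4, 5, 6}  B2 = {1, 3, 5, 6}  B3 = {3, 5, 6, 7}  B4 = {2, 3, 5, 6}
Tree: B1–B2, B2–B3, B3–B4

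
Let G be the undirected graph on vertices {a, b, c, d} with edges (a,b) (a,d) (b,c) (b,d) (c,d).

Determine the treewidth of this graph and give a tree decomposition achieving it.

Treewidth 2.
Bags: B1 = {b, c, d}  B2 = {a, b, d}
Tree: B1–B2

Each bag holds 3 vertices, so the decomposition has width 2, which upper-bounds the treewidth. On the other hand G contains the 3-clique {b, c, d}. A clique must lie in a single bag of any decomposition, so no decomposition can have width below 2. Combining the bounds, tw(G) = 2.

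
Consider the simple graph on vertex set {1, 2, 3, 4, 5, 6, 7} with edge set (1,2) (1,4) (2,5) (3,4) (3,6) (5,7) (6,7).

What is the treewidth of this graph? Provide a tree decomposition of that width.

Treewidth 2.
One such decomposition:
Bags: B1 = {3, 4, 6}  B2 = {4, 6, 7}  B3 = {4, 5, 7}  B4 = {2, 4, 5}  B5 = {1, 2, 4}
Tree: B1–B2, B2–B3, B3–B4, B4–B5

Every bag has size at most 3, so the width is 3 − 1 = 2 and tw(G) ≤ 2. The edges 4–3–6–7–5–2–1–4 form a cycle, so G is not a tree and its treewidth is at least 2. Hence tw(G) = 2 exactly.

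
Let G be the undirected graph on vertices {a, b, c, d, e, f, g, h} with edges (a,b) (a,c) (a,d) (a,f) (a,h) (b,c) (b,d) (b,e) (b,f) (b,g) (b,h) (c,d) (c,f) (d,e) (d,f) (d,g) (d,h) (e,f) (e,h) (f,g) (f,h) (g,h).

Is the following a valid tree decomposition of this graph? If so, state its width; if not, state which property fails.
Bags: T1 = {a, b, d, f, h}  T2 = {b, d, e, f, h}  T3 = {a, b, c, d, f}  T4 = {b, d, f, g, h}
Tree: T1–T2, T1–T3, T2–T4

Checking the three conditions: (i) the bags cover all of {a, b, c, d, e, f, g, h}; (ii) for each edge, some bag contains both endpoints; (iii) the bags containing any fixed vertex form a subtree. All hold, so the decomposition is valid with width 5 − 1 = 4.

Yes; width 4.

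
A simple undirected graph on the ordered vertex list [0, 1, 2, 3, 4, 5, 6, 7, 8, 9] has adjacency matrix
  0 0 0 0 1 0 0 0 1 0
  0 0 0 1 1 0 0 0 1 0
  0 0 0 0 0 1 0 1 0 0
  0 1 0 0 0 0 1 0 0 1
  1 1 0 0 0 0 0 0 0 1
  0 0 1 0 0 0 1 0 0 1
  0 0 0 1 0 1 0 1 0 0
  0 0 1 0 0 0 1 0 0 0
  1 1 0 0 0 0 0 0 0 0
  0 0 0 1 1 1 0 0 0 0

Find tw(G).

2

A width-2 tree decomposition is:
Bags: B1 = {2, 6, 7}  B2 = {2, 5, 6}  B3 = {3, 5, 6}  B4 = {3, 5, 9}  B5 = {1, 3, 9}  B6 = {1, 4, 9}  B7 = {1, 4, 8}  B8 = {0, 4, 8}
Tree: B1–B2, B2–B3, B3–B4, B4–B5, B5–B6, B6–B7, B7–B8
The largest bag has 3 vertices, giving width 2; this decomposition certifies tw(G) ≤ 2. For the lower bound, G contains the cycle 7–2–5–6–7, so G is not a forest; only forests have treewidth ≤ 1, hence tw(G) ≥ 2. Combining the bounds, tw(G) = 2.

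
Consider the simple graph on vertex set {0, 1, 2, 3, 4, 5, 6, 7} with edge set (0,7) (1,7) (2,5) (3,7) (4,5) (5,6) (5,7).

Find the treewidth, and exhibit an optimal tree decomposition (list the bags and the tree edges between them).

Every bag has size at most 2, so the width is 2 − 1 = 1 and tw(G) ≤ 1. Any graph with an edge has treewidth ≥ 1, and G has the edge 7–3. Therefore the treewidth is 1.

Treewidth 1.
One such decomposition:
Bags: B1 = {3, 7}  B2 = {5, 7}  B3 = {4, 5}  B4 = {1, 7}  B5 = {2, 5}  B6 = {0, 7}  B7 = {5, 6}
Tree: B1–B2, B2–B3, B1–B4, B2–B5, B2–B6, B5–B7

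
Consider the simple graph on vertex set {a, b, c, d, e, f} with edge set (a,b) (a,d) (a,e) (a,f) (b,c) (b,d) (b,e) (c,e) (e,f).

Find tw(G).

2

A width-2 tree decomposition is:
Bags: B1 = {a, e, f}  B2 = {a, b, e}  B3 = {b, c, e}  B4 = {a, b, d}
Tree: B1–B2, B2–B3, B2–B4
The largest bag has 3 vertices, giving width 2; this decomposition certifies tw(G) ≤ 2. Conversely, {b, c, e} is a clique of size 3, and the vertices of any clique must share a bag in every tree decomposition; so some bag has ≥ 3 vertices and tw(G) ≥ 2. Combining the bounds, tw(G) = 2.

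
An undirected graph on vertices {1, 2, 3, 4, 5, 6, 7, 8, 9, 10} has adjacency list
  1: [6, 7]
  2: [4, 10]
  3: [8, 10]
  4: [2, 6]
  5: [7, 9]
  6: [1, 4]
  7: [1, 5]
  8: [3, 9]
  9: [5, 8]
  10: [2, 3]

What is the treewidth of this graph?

A width-2 tree decomposition is:
Bags: B1 = {5, 8, 9}  B2 = {5, 7, 8}  B3 = {1, 7, 8}  B4 = {1, 6, 8}  B5 = {4, 6, 8}  B6 = {2, 4, 8}  B7 = {2, 8, 10}  B8 = {3, 8, 10}
Tree: B1–B2, B2–B3, B3–B4, B4–B5, B5–B6, B6–B7, B7–B8
Every bag has size at most 3, so the width is 3 − 1 = 2 and tw(G) ≤ 2. The edges 8–9–5–7–1–6–4–2–10–3–8 form a cycle, so G is not a tree and its treewidth is at least 2. Combining the bounds, tw(G) = 2.

2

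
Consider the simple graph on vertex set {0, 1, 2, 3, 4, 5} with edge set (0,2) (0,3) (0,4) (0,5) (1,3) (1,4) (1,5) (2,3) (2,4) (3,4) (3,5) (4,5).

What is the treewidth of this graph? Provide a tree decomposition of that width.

Every bag has size at most 4, so the width is 4 − 1 = 3 and tw(G) ≤ 3. For the lower bound, the 4 vertices {0, 2, 3, 4} are pairwise adjacent, and any tree decomposition puts a clique entirely inside one bag — forcing width ≥ 3. The upper and lower bounds meet at 3, so that is the treewidth.

Treewidth 3.
Bags: B1 = {0, 3, 4, 5}  B2 = {0, 2, 3, 4}  B3 = {1, 3, 4, 5}
Tree: B1–B2, B1–B3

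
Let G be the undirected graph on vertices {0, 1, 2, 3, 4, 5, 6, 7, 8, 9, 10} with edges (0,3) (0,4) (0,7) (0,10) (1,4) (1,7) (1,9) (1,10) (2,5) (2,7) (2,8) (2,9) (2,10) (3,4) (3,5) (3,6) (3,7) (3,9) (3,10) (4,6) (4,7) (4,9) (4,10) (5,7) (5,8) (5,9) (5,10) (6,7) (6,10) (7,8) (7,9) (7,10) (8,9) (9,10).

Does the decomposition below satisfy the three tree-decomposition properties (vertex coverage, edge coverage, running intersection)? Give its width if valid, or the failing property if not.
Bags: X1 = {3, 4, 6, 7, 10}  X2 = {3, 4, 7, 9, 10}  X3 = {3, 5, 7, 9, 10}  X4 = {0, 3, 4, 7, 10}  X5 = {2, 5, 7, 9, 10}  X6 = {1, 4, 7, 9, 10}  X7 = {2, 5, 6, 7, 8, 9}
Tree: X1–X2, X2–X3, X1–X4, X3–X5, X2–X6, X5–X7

No — bags containing vertex 6 are not connected in the tree.

A tree decomposition must satisfy three properties: every vertex lies in some bag; for every edge, both endpoints lie together in some bag; and for every vertex, the bags containing it form a connected subtree. Here bags containing vertex 6 are not connected in the tree, so the decomposition is invalid.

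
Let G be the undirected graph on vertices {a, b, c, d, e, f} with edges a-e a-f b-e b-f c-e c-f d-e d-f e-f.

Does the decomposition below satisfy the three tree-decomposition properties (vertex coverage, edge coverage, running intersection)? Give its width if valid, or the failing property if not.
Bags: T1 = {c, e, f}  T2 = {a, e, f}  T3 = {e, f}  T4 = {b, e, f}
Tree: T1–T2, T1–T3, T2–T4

A tree decomposition must satisfy three properties: every vertex lies in some bag; for every edge, both endpoints lie together in some bag; and for every vertex, the bags containing it form a connected subtree. Here vertex d appears in no bag, so the decomposition is invalid.

No — vertex d appears in no bag.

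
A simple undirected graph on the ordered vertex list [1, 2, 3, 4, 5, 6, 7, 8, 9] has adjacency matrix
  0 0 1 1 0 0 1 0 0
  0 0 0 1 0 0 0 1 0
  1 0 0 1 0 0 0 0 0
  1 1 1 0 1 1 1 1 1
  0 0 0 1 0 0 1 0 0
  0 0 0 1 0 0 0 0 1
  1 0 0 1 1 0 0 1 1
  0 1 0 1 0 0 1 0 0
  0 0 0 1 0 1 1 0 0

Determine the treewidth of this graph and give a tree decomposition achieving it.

Treewidth 2.
Bags: B1 = {4, 7, 8}  B2 = {4, 7, 9}  B3 = {2, 4, 8}  B4 = {1, 4, 7}  B5 = {4, 6, 9}  B6 = {1, 3, 4}  B7 = {4, 5, 7}
Tree: B1–B2, B1–B3, B2–B4, B2–B5, B4–B6, B1–B7

Each bag holds 3 vertices, so the decomposition has width 2, which upper-bounds the treewidth. Conversely, {2, 4, 8} is a clique of size 3, and the vertices of any clique must share a bag in every tree decomposition; so some bag has ≥ 3 vertices and tw(G) ≥ 2. Combining the bounds, tw(G) = 2.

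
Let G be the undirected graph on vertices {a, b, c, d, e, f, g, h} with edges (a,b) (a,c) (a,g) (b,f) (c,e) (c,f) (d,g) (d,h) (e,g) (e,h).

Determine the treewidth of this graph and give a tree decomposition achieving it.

Every bag has size at most 3, so the width is 3 − 1 = 2 and tw(G) ≤ 2. The edges b–f–c–a–b form a cycle, so G is not a tree and its treewidth is at least 2. Combining the bounds, tw(G) = 2.

Treewidth 2.
One such decomposition:
Bags: B1 = {a, b, f}  B2 = {a, c, f}  B3 = {a, c, g}  B4 = {c, e, g}  B5 = {d, e, g}  B6 = {d, e, h}
Tree: B1–B2, B2–B3, B3–B4, B4–B5, B5–B6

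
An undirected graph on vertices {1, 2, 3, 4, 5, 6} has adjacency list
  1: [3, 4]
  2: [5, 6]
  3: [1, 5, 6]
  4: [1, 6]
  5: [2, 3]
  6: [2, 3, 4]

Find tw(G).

2

A width-2 tree decomposition is:
Bags: B1 = {1, 4, 6}  B2 = {1, 3, 6}  B3 = {2, 3, 6}  B4 = {2, 3, 5}
Tree: B1–B2, B2–B3, B3–B4
Each bag holds 3 vertices, so the decomposition has width 2, which upper-bounds the treewidth. Since 4–1–3–6–4 is a cycle in G, G is not acyclic. Forests are exactly the graphs of treewidth ≤ 1, so tw(G) ≥ 2. Combining the bounds, tw(G) = 2.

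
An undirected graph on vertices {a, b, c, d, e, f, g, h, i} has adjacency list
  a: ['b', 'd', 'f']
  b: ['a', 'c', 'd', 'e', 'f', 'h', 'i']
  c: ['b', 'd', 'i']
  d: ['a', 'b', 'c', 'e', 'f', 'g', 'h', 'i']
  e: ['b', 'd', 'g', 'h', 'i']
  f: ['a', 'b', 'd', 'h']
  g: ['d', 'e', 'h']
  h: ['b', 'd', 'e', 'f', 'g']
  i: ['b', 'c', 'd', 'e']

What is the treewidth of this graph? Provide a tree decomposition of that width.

Treewidth 3.
One such decomposition:
Bags: B1 = {b, d, f, h}  B2 = {b, d, e, h}  B3 = {b, d, e, i}  B4 = {d, e, g, h}  B5 = {b, c, d, i}  B6 = {a, b, d, f}
Tree: B1–B2, B2–B3, B2–B4, B3–B5, B1–B6

The largest bag has 4 vertices, giving width 3; this decomposition certifies tw(G) ≤ 3. For the lower bound, the 4 vertices {d, e, g, h} are pairwise adjacent, and any tree decomposition puts a clique entirely inside one bag — forcing width ≥ 3. Hence tw(G) = 3 exactly.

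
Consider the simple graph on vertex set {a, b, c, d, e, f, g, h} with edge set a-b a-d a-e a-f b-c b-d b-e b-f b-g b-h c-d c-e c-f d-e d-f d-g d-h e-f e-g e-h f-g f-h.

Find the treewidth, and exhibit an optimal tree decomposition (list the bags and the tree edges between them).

Each bag holds 5 vertices, so the decomposition has width 4, which upper-bounds the treewidth. For the lower bound, the 5 vertices {b, d, e, f, g} are pairwise adjacent, and any tree decomposition puts a clique entirely inside one bag — forcing width ≥ 4. Combining the bounds, tw(G) = 4.

Treewidth 4.
One such decomposition:
Bags: B1 = {b, d, e, f, g}  B2 = {a, b, d, e, f}  B3 = {b, d, e, f, h}  B4 = {b, c, d, e, f}
Tree: B1–B2, B2–B3, B3–B4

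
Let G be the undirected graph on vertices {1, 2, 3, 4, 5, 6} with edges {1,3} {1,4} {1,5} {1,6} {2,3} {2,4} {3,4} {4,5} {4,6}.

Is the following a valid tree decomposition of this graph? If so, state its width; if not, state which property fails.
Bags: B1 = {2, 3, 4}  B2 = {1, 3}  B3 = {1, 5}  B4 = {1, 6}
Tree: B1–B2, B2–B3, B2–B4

A tree decomposition must satisfy three properties: every vertex lies in some bag; for every edge, both endpoints lie together in some bag; and for every vertex, the bags containing it form a connected subtree. Here edge (4,1) lies in no bag, so the decomposition is invalid.

No — edge (4,1) lies in no bag.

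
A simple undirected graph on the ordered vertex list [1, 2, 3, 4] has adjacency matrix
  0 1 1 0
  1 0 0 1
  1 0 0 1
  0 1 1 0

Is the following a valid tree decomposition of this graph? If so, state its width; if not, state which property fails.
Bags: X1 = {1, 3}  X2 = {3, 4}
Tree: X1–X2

A tree decomposition must satisfy three properties: every vertex lies in some bag; for every edge, both endpoints lie together in some bag; and for every vertex, the bags containing it form a connected subtree. Here vertex 2 appears in no bag, so the decomposition is invalid.

No — vertex 2 appears in no bag.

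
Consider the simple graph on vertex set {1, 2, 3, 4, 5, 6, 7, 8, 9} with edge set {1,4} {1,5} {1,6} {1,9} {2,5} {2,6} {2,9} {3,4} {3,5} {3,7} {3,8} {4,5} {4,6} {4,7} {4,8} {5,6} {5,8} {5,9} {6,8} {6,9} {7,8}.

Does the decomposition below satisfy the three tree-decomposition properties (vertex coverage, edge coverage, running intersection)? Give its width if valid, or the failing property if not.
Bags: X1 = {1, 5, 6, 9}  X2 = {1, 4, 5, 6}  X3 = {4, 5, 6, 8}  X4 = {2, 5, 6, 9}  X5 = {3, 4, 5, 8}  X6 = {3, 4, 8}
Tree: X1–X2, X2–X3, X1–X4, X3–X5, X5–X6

No — vertex 7 appears in no bag.

A tree decomposition must satisfy three properties: every vertex lies in some bag; for every edge, both endpoints lie together in some bag; and for every vertex, the bags containing it form a connected subtree. Here vertex 7 appears in no bag, so the decomposition is invalid.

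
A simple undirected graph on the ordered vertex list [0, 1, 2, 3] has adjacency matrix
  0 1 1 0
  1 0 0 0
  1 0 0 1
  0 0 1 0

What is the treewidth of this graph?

A width-1 tree decomposition is:
Bags: B1 = {2, 3}  B2 = {0, 2}  B3 = {0, 1}
Tree: B1–B2, B2–B3
Every bag has size at most 2, so the width is 2 − 1 = 1 and tw(G) ≤ 1. G has an edge, so its treewidth is at least 1. Combining the bounds, tw(G) = 1.

1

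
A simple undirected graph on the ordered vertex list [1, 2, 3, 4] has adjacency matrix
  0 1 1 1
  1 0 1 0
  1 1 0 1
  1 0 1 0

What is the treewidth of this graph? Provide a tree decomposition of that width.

Every bag has size at most 3, so the width is 3 − 1 = 2 and tw(G) ≤ 2. For the lower bound, the 3 vertices {1, 2, 3} are pairwise adjacent, and any tree decomposition puts a clique entirely inside one bag — forcing width ≥ 2. Combining the bounds, tw(G) = 2.

Treewidth 2.
One such decomposition:
Bags: B1 = {1, 2, 3}  B2 = {1, 3, 4}
Tree: B1–B2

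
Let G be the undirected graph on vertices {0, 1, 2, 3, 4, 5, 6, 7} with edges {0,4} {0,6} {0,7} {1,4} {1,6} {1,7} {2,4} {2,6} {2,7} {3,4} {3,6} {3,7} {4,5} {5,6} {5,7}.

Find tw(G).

A width-3 tree decomposition is:
Bags: B1 = {4, 5, 6, 7}  B2 = {2, 4, 6, 7}  B3 = {1, 4, 6, 7}  B4 = {3, 4, 6, 7}  B5 = {0, 4, 6, 7}
Tree: B1–B2, B2–B3, B3–B4, B4–B5
Each bag holds 4 vertices, so the decomposition has width 3, which upper-bounds the treewidth. For the lower bound: the 4 vertex sets {5,6}, {2,4}, {7}, {1} are disjoint, each induces a connected subgraph, and every pair is joined by at least one edge of G. Contracting each set to a single vertex therefore yields K_{4} as a minor, and since treewidth is minor-monotone, tw(G) ≥ tw(K_{4}) = 3. Therefore the treewidth is 3.

3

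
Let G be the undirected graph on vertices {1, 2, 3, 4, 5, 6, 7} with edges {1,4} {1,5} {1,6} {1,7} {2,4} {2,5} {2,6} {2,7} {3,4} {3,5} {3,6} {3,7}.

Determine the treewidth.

A width-3 tree decomposition is:
Bags: B1 = {1, 2, 3, 4}  B2 = {1, 2, 3, 5}  B3 = {1, 2, 3, 7}  B4 = {1, 2, 3, 6}
Tree: B1–B2, B2–B3, B3–B4
The largest bag has 4 vertices, giving width 3; this decomposition certifies tw(G) ≤ 3. For the lower bound: the 4 vertex sets {3,4}, {2,5}, {1}, {7} are disjoint, each induces a connected subgraph, and every pair is joined by at least one edge of G. Contracting each set to a single vertex therefore yields K_{4} as a minor, and since treewidth is minor-monotone, tw(G) ≥ tw(K_{4}) = 3. The upper and lower bounds meet at 3, so that is the treewidth.

3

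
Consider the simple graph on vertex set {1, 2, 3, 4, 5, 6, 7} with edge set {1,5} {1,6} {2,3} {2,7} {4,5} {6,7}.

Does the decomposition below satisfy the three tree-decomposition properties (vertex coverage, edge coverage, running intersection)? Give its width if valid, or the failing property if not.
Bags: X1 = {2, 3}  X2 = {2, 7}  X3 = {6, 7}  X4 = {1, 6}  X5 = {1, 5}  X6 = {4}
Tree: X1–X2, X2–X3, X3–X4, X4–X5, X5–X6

No — edge (5,4) lies in no bag.

A tree decomposition must satisfy three properties: every vertex lies in some bag; for every edge, both endpoints lie together in some bag; and for every vertex, the bags containing it form a connected subtree. Here edge (5,4) lies in no bag, so the decomposition is invalid.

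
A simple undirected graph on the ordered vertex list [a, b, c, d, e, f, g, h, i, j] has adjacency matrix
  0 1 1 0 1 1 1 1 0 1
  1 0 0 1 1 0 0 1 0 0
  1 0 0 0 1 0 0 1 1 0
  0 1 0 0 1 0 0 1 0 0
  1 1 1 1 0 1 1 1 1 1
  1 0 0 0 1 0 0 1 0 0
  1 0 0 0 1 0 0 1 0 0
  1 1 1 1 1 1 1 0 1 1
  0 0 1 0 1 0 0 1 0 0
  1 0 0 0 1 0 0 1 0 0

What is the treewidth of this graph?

A width-3 tree decomposition is:
Bags: B1 = {a, b, e, h}  B2 = {a, e, h, j}  B3 = {a, e, g, h}  B4 = {b, d, e, h}  B5 = {a, c, e, h}  B6 = {c, e, h, i}  B7 = {a, e, f, h}
Tree: B1–B2, B1–B3, B1–B4, B1–B5, B5–B6, B1–B7
Each bag holds 4 vertices, so the decomposition has width 3, which upper-bounds the treewidth. On the other hand G contains the 4-clique {b, d, e, h}. A clique must lie in a single bag of any decomposition, so no decomposition can have width below 3. Combining the bounds, tw(G) = 3.

3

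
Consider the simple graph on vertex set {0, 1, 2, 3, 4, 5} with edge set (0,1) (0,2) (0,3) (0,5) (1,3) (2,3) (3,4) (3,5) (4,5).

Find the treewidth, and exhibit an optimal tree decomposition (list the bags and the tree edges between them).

Treewidth 2.
One optimal decomposition is:
Bags: B1 = {0, 3, 5}  B2 = {3, 4, 5}  B3 = {0, 2, 3}  B4 = {0, 1, 3}
Tree: B1–B2, B1–B3, B3–B4

The largest bag has 3 vertices, giving width 2; this decomposition certifies tw(G) ≤ 2. On the other hand G contains the 3-clique {0, 1, 3}. A clique must lie in a single bag of any decomposition, so no decomposition can have width below 2. The upper and lower bounds meet at 2, so that is the treewidth.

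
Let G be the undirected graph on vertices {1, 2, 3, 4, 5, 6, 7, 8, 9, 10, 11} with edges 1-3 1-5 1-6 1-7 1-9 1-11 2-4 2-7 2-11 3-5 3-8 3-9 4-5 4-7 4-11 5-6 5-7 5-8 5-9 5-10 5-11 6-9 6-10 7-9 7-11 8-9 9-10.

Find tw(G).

A width-3 tree decomposition is:
Bags: B1 = {4, 5, 7, 11}  B2 = {1, 5, 7, 11}  B3 = {2, 4, 7, 11}  B4 = {1, 5, 7, 9}  B5 = {1, 3, 5, 9}  B6 = {1, 5, 6, 9}  B7 = {5, 6, 9, 10}  B8 = {3, 5, 8, 9}
Tree: B1–B2, B1–B3, B2–B4, B4–B5, B4–B6, B6–B7, B5–B8
Each bag holds 4 vertices, so the decomposition has width 3, which upper-bounds the treewidth. For the lower bound, the 4 vertices {2, 4, 7, 11} are pairwise adjacent, and any tree decomposition puts a clique entirely inside one bag — forcing width ≥ 3. Hence tw(G) = 3 exactly.

3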